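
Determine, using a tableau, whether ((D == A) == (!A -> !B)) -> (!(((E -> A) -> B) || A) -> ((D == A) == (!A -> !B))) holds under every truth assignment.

Assume the negation and expand:
Initial set: {!(((D == A) == (!A -> !B)) -> (!(((E -> A) -> B) || A) -> ((D == A) == (!A -> !B))))}.
!(((D == A) == (!A -> !B)) -> (!(((E -> A) -> B) || A) -> ((D == A) == (!A -> !B)))): α-rule — add ((D == A) == (!A -> !B)), !(!(((E -> A) -> B) || A) -> ((D == A) == (!A -> !B))).
!(!(((E -> A) -> B) || A) -> ((D == A) == (!A -> !B))): α-rule — add !(((E -> A) -> B) || A), !((D == A) == (!A -> !B)).
!(((E -> A) -> B) || A): α-rule — add !((E -> A) -> B), !A.
!((E -> A) -> B): α-rule — add (E -> A), !B.
((D == A) == (!A -> !B)): β-rule — branch into (D == A), (!A -> !B)  //  !(D == A), !(!A -> !B).
  branch 1 (add (D == A), (!A -> !B)):
    !((D == A) == (!A -> !B)): β-rule — branch into (D == A), !(!A -> !B)  //  !(D == A), (!A -> !B).
      branch 1.1 (add (D == A), !(!A -> !B)):
        !(!A -> !B): α-rule — add !A, !!B.
        × closes — contains both B and !B.
      branch 1.2 (add !(D == A), (!A -> !B)):
        (E -> A): β-rule — branch into !E  //  A.
          branch 1.2.1 (add !E):
            (D == A): β-rule — branch into D, A  //  !D, !A.
              branch 1.2.1.1 (add D, A):
                × closes — contains both A and !A.
              branch 1.2.1.2 (add !D, !A):
                (!A -> !B): β-rule — branch into !!A  //  !B.
                  branch 1.2.1.2.1 (add !!A):
                    × closes — contains both A and !A.
                  branch 1.2.1.2.2 (add !B):
                    !(D == A): β-rule — branch into D, !A  //  !D, A.
                      branch 1.2.1.2.2.1 (add D, !A):
                        × closes — contains both D and !D.
                      branch 1.2.1.2.2.2 (add !D, A):
                        × closes — contains both A and !A.
          branch 1.2.2 (add A):
            × closes — contains both A and !A.
  branch 2 (add !(D == A), !(!A -> !B)):
    !(!A -> !B): α-rule — add !A, !!B.
    × closes — contains both B and !B.
All 7 branches close.
Every branch closed, so the negation is unsatisfiable and the formula is valid.

Valid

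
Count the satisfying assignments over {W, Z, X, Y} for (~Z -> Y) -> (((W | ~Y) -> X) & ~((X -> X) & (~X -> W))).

Initial set: {((~Z -> Y) -> (((W | ~Y) -> X) & ~((X -> X) & (~X -> W))))}.
((~Z -> Y) -> (((W | ~Y) -> X) & ~((X -> X) & (~X -> W)))): β-rule — branch into ~(~Z -> Y)  //  (((W | ~Y) -> X) & ~((X -> X) & (~X -> W))).
  branch 1 (add ~(~Z -> Y)):
    ~(~Z -> Y): α-rule — add ~Z, ~Y.
    ○ open, literals {Y=0, Z=0}.
  branch 2 (add (((W | ~Y) -> X) & ~((X -> X) & (~X -> W)))):
    (((W | ~Y) -> X) & ~((X -> X) & (~X -> W))): α-rule — add ((W | ~Y) -> X), ~((X -> X) & (~X -> W)).
    ((W | ~Y) -> X): β-rule — branch into ~(W | ~Y)  //  X.
      branch 2.1 (add ~(W | ~Y)):
        ~(W | ~Y): α-rule — add ~W, ~~Y.
        ~((X -> X) & (~X -> W)): β-rule — branch into ~(X -> X)  //  ~(~X -> W).
          branch 2.1.1 (add ~(X -> X)):
            ~(X -> X): α-rule — add X, ~X.
            × closes — contains both X and ~X.
          branch 2.1.2 (add ~(~X -> W)):
            ~(~X -> W): α-rule — add ~X, ~W.
            ○ open, literals {W=0, X=0, Y=1}.
      branch 2.2 (add X):
        ~((X -> X) & (~X -> W)): β-rule — branch into ~(X -> X)  //  ~(~X -> W).
          branch 2.2.1 (add ~(X -> X)):
            ~(X -> X): α-rule — add X, ~X.
            × closes — contains both X and ~X.
          branch 2.2.2 (add ~(~X -> W)):
            ~(~X -> W): α-rule — add ~X, ~W.
            × closes — contains both X and ~X.
3 branches closed, 2 open.
Each open branch fixes some atoms; the unmentioned ones are free. Counting distinct full assignments: branch {Y=0, Z=0} (W, X) contributes 4 new; branch {W=0, X=0, Y=1} (Z) contributes 2 new. Total: 6.

6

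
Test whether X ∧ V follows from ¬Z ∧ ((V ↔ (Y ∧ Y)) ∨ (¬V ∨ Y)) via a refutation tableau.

Initial set: {(¬Z ∧ ((V ↔ (Y ∧ Y)) ∨ (¬V ∨ Y))); ¬(X ∧ V)}.
(¬Z ∧ ((V ↔ (Y ∧ Y)) ∨ (¬V ∨ Y))): α-rule — add ¬Z, ((V ↔ (Y ∧ Y)) ∨ (¬V ∨ Y)).
¬(X ∧ V): β-rule — branch into ¬X  //  ¬V.
  branch 1 (add ¬X):
    ((V ↔ (Y ∧ Y)) ∨ (¬V ∨ Y)): β-rule — branch into (V ↔ (Y ∧ Y))  //  (¬V ∨ Y).
      branch 1.1 (add (V ↔ (Y ∧ Y))):
        (V ↔ (Y ∧ Y)): β-rule — branch into V, (Y ∧ Y)  //  ¬V, ¬(Y ∧ Y).
          branch 1.1.1 (add V, (Y ∧ Y)):
            (Y ∧ Y): α-rule — add Y, Y.
            ○ open, literals {V=1, X=0, Y=1, Z=0}.
          branch 1.1.2 (add ¬V, ¬(Y ∧ Y)):
            ¬(Y ∧ Y): β-rule — branch into ¬Y  //  ¬Y.
              branch 1.1.2.1 (add ¬Y):
                ○ open, literals {V=0, X=0, Y=0, Z=0}.
              branch 1.1.2.2 (add ¬Y):
                ○ open, literals {V=0, X=0, Y=0, Z=0}.
      branch 1.2 (add (¬V ∨ Y)):
        (¬V ∨ Y): β-rule — branch into ¬V  //  Y.
          branch 1.2.1 (add ¬V):
            ○ open, literals {V=0, X=0, Z=0}.
          branch 1.2.2 (add Y):
            ○ open, literals {X=0, Y=1, Z=0}.
  branch 2 (add ¬V):
    ((V ↔ (Y ∧ Y)) ∨ (¬V ∨ Y)): β-rule — branch into (V ↔ (Y ∧ Y))  //  (¬V ∨ Y).
      branch 2.1 (add (V ↔ (Y ∧ Y))):
        (V ↔ (Y ∧ Y)): β-rule — branch into V, (Y ∧ Y)  //  ¬V, ¬(Y ∧ Y).
          branch 2.1.1 (add V, (Y ∧ Y)):
            × closes — contains both V and ¬V.
          branch 2.1.2 (add ¬V, ¬(Y ∧ Y)):
            ¬(Y ∧ Y): β-rule — branch into ¬Y  //  ¬Y.
              branch 2.1.2.1 (add ¬Y):
                ○ open, literals {V=0, Y=0, Z=0}.
              branch 2.1.2.2 (add ¬Y):
                ○ open, literals {V=0, Y=0, Z=0}.
      branch 2.2 (add (¬V ∨ Y)):
        (¬V ∨ Y): β-rule — branch into ¬V  //  Y.
          branch 2.2.1 (add ¬V):
            ○ open, literals {V=0, Z=0}.
          branch 2.2.2 (add Y):
            ○ open, literals {V=0, Y=1, Z=0}.
1 branch closed, 9 open.
An open branch gives a countermodel: V=1, X=0, Y=1, Z=0 (unmentioned atoms arbitrary); the premises hold there but the conclusion fails.

No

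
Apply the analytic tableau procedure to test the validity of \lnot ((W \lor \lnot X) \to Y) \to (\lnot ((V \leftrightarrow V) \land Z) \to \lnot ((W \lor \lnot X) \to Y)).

Assume the negation and expand:
Initial set: {\lnot (\lnot ((W \lor \lnot X) \to Y) \to (\lnot ((V \leftrightarrow V) \land Z) \to \lnot ((W \lor \lnot X) \to Y)))}.
\lnot (\lnot ((W \lor \lnot X) \to Y) \to (\lnot ((V \leftrightarrow V) \land Z) \to \lnot ((W \lor \lnot X) \to Y))): α-rule — add \lnot ((W \lor \lnot X) \to Y), \lnot (\lnot ((V \leftrightarrow V) \land Z) \to \lnot ((W \lor \lnot X) \to Y)).
\lnot ((W \lor \lnot X) \to Y): α-rule — add (W \lor \lnot X), \lnot Y.
\lnot (\lnot ((V \leftrightarrow V) \land Z) \to \lnot ((W \lor \lnot X) \to Y)): α-rule — add \lnot ((V \leftrightarrow V) \land Z), \lnot \lnot ((W \lor \lnot X) \to Y).
(W \lor \lnot X): β-rule — branch into W  //  \lnot X.
  branch 1 (add W):
    \lnot ((V \leftrightarrow V) \land Z): β-rule — branch into \lnot (V \leftrightarrow V)  //  \lnot Z.
      branch 1.1 (add \lnot (V \leftrightarrow V)):
        \lnot \lnot ((W \lor \lnot X) \to Y): β-rule — branch into \lnot (W \lor \lnot X)  //  Y.
          branch 1.1.1 (add \lnot (W \lor \lnot X)):
            \lnot (W \lor \lnot X): α-rule — add \lnot W, \lnot \lnot X.
            × closes — contains both W and \lnot W.
          branch 1.1.2 (add Y):
            × closes — contains both Y and \lnot Y.
      branch 1.2 (add \lnot Z):
        \lnot \lnot ((W \lor \lnot X) \to Y): β-rule — branch into \lnot (W \lor \lnot X)  //  Y.
          branch 1.2.1 (add \lnot (W \lor \lnot X)):
            \lnot (W \lor \lnot X): α-rule — add \lnot W, \lnot \lnot X.
            × closes — contains both W and \lnot W.
          branch 1.2.2 (add Y):
            × closes — contains both Y and \lnot Y.
  branch 2 (add \lnot X):
    \lnot ((V \leftrightarrow V) \land Z): β-rule — branch into \lnot (V \leftrightarrow V)  //  \lnot Z.
      branch 2.1 (add \lnot (V \leftrightarrow V)):
        \lnot \lnot ((W \lor \lnot X) \to Y): β-rule — branch into \lnot (W \lor \lnot X)  //  Y.
          branch 2.1.1 (add \lnot (W \lor \lnot X)):
            \lnot (W \lor \lnot X): α-rule — add \lnot W, \lnot \lnot X.
            × closes — contains both X and \lnot X.
          branch 2.1.2 (add Y):
            × closes — contains both Y and \lnot Y.
      branch 2.2 (add \lnot Z):
        \lnot \lnot ((W \lor \lnot X) \to Y): β-rule — branch into \lnot (W \lor \lnot X)  //  Y.
          branch 2.2.1 (add \lnot (W \lor \lnot X)):
            \lnot (W \lor \lnot X): α-rule — add \lnot W, \lnot \lnot X.
            × closes — contains both X and \lnot X.
          branch 2.2.2 (add Y):
            × closes — contains both Y and \lnot Y.
All 8 branches close.
Every branch closed, so the negation is unsatisfiable and the formula is valid.

Valid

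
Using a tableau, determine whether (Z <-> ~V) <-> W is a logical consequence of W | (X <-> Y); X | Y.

Initial set: {(W | (X <-> Y)); (X | Y); ~((Z <-> ~V) <-> W)}.
(W | (X <-> Y)): β-rule — branch into W  //  (X <-> Y).
  branch 1 (add W):
    (X | Y): β-rule — branch into X  //  Y.
      branch 1.1 (add X):
        ~((Z <-> ~V) <-> W): β-rule — branch into (Z <-> ~V), ~W  //  ~(Z <-> ~V), W.
          branch 1.1.1 (add (Z <-> ~V), ~W):
            × closes — contains both W and ~W.
          branch 1.1.2 (add ~(Z <-> ~V), W):
            ~(Z <-> ~V): β-rule — branch into Z, ~~V  //  ~Z, ~V.
              branch 1.1.2.1 (add Z, ~~V):
                ○ open, literals {V=true, W=true, X=true, Z=true}.
              branch 1.1.2.2 (add ~Z, ~V):
                ○ open, literals {V=false, W=true, X=true, Z=false}.
      branch 1.2 (add Y):
        ~((Z <-> ~V) <-> W): β-rule — branch into (Z <-> ~V), ~W  //  ~(Z <-> ~V), W.
          branch 1.2.1 (add (Z <-> ~V), ~W):
            × closes — contains both W and ~W.
          branch 1.2.2 (add ~(Z <-> ~V), W):
            ~(Z <-> ~V): β-rule — branch into Z, ~~V  //  ~Z, ~V.
              branch 1.2.2.1 (add Z, ~~V):
                ○ open, literals {V=true, W=true, Y=true, Z=true}.
              branch 1.2.2.2 (add ~Z, ~V):
                ○ open, literals {V=false, W=true, Y=true, Z=false}.
  branch 2 (add (X <-> Y)):
    (X | Y): β-rule — branch into X  //  Y.
      branch 2.1 (add X):
        ~((Z <-> ~V) <-> W): β-rule — branch into (Z <-> ~V), ~W  //  ~(Z <-> ~V), W.
          branch 2.1.1 (add (Z <-> ~V), ~W):
            (X <-> Y): β-rule — branch into X, Y  //  ~X, ~Y.
              branch 2.1.1.1 (add X, Y):
                (Z <-> ~V): β-rule — branch into Z, ~V  //  ~Z, ~~V.
                  branch 2.1.1.1.1 (add Z, ~V):
                    ○ open, literals {V=false, W=false, X=true, Y=true, Z=true}.
                  branch 2.1.1.1.2 (add ~Z, ~~V):
                    ○ open, literals {V=true, W=false, X=true, Y=true, Z=false}.
              branch 2.1.1.2 (add ~X, ~Y):
                × closes — contains both X and ~X.
          branch 2.1.2 (add ~(Z <-> ~V), W):
            (X <-> Y): β-rule — branch into X, Y  //  ~X, ~Y.
              branch 2.1.2.1 (add X, Y):
                ~(Z <-> ~V): β-rule — branch into Z, ~~V  //  ~Z, ~V.
                  branch 2.1.2.1.1 (add Z, ~~V):
                    ○ open, literals {V=true, W=true, X=true, Y=true, Z=true}.
                  branch 2.1.2.1.2 (add ~Z, ~V):
                    ○ open, literals {V=false, W=true, X=true, Y=true, Z=false}.
              branch 2.1.2.2 (add ~X, ~Y):
                × closes — contains both X and ~X.
      branch 2.2 (add Y):
        ~((Z <-> ~V) <-> W): β-rule — branch into (Z <-> ~V), ~W  //  ~(Z <-> ~V), W.
          branch 2.2.1 (add (Z <-> ~V), ~W):
            (X <-> Y): β-rule — branch into X, Y  //  ~X, ~Y.
              branch 2.2.1.1 (add X, Y):
                (Z <-> ~V): β-rule — branch into Z, ~V  //  ~Z, ~~V.
                  branch 2.2.1.1.1 (add Z, ~V):
                    ○ open, literals {V=false, W=false, X=true, Y=true, Z=true}.
                  branch 2.2.1.1.2 (add ~Z, ~~V):
                    ○ open, literals {V=true, W=false, X=true, Y=true, Z=false}.
              branch 2.2.1.2 (add ~X, ~Y):
                × closes — contains both Y and ~Y.
          branch 2.2.2 (add ~(Z <-> ~V), W):
            (X <-> Y): β-rule — branch into X, Y  //  ~X, ~Y.
              branch 2.2.2.1 (add X, Y):
                ~(Z <-> ~V): β-rule — branch into Z, ~~V  //  ~Z, ~V.
                  branch 2.2.2.1.1 (add Z, ~~V):
                    ○ open, literals {V=true, W=true, X=true, Y=true, Z=true}.
                  branch 2.2.2.1.2 (add ~Z, ~V):
                    ○ open, literals {V=false, W=true, X=true, Y=true, Z=false}.
              branch 2.2.2.2 (add ~X, ~Y):
                × closes — contains both Y and ~Y.
6 branches closed, 12 open.
An open branch gives a countermodel: V=true, W=true, X=true, Z=true (unmentioned atoms arbitrary); the premises hold there but the conclusion fails.

No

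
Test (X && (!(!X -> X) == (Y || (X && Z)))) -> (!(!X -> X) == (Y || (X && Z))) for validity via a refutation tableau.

Valid

Assume the negation and expand:
Initial set: {!((X && (!(!X -> X) == (Y || (X && Z)))) -> (!(!X -> X) == (Y || (X && Z))))}.
!((X && (!(!X -> X) == (Y || (X && Z)))) -> (!(!X -> X) == (Y || (X && Z)))): α-rule — add (X && (!(!X -> X) == (Y || (X && Z)))), !(!(!X -> X) == (Y || (X && Z))).
(X && (!(!X -> X) == (Y || (X && Z)))): α-rule — add X, (!(!X -> X) == (Y || (X && Z))).
!(!(!X -> X) == (Y || (X && Z))): β-rule — branch into !(!X -> X), !(Y || (X && Z))  //  !!(!X -> X), (Y || (X && Z)).
  branch 1 (add !(!X -> X), !(Y || (X && Z))):
    !(!X -> X): α-rule — add !X, !X.
    × closes — contains both X and !X.
  branch 2 (add !!(!X -> X), (Y || (X && Z))):
    (!(!X -> X) == (Y || (X && Z))): β-rule — branch into !(!X -> X), (Y || (X && Z))  //  !!(!X -> X), !(Y || (X && Z)).
      branch 2.1 (add !(!X -> X), (Y || (X && Z))):
        !(!X -> X): α-rule — add !X, !X.
        × closes — contains both X and !X.
      branch 2.2 (add !!(!X -> X), !(Y || (X && Z))):
        !(Y || (X && Z)): α-rule — add !Y, !(X && Z).
        !!(!X -> X): β-rule — branch into !!X  //  X.
          branch 2.2.1 (add !!X):
            (Y || (X && Z)): β-rule — branch into Y  //  (X && Z).
              branch 2.2.1.1 (add Y):
                × closes — contains both Y and !Y.
              branch 2.2.1.2 (add (X && Z)):
                (X && Z): α-rule — add X, Z.
                !!(!X -> X): β-rule — branch into !!X  //  X.
                  branch 2.2.1.2.1 (add !!X):
                    !(X && Z): β-rule — branch into !X  //  !Z.
                      branch 2.2.1.2.1.1 (add !X):
                        × closes — contains both X and !X.
                      branch 2.2.1.2.1.2 (add !Z):
                        × closes — contains both Z and !Z.
                  branch 2.2.1.2.2 (add X):
                    !(X && Z): β-rule — branch into !X  //  !Z.
                      branch 2.2.1.2.2.1 (add !X):
                        × closes — contains both X and !X.
                      branch 2.2.1.2.2.2 (add !Z):
                        × closes — contains both Z and !Z.
          branch 2.2.2 (add X):
            (Y || (X && Z)): β-rule — branch into Y  //  (X && Z).
              branch 2.2.2.1 (add Y):
                × closes — contains both Y and !Y.
              branch 2.2.2.2 (add (X && Z)):
                (X && Z): α-rule — add X, Z.
                !!(!X -> X): β-rule — branch into !!X  //  X.
                  branch 2.2.2.2.1 (add !!X):
                    !(X && Z): β-rule — branch into !X  //  !Z.
                      branch 2.2.2.2.1.1 (add !X):
                        × closes — contains both X and !X.
                      branch 2.2.2.2.1.2 (add !Z):
                        × closes — contains both Z and !Z.
                  branch 2.2.2.2.2 (add X):
                    !(X && Z): β-rule — branch into !X  //  !Z.
                      branch 2.2.2.2.2.1 (add !X):
                        × closes — contains both X and !X.
                      branch 2.2.2.2.2.2 (add !Z):
                        × closes — contains both Z and !Z.
All 12 branches close.
Every branch closed, so the negation is unsatisfiable and the formula is valid.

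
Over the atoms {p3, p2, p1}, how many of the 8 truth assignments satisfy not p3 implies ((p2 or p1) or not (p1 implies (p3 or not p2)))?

Initial set: {(not p3 implies ((p2 or p1) or not (p1 implies (p3 or not p2))))}.
(not p3 implies ((p2 or p1) or not (p1 implies (p3 or not p2)))): β-rule — branch into not not p3  //  ((p2 or p1) or not (p1 implies (p3 or not p2))).
  branch 1 (add not not p3):
    ○ open, literals {p3=T}.
  branch 2 (add ((p2 or p1) or not (p1 implies (p3 or not p2)))):
    ((p2 or p1) or not (p1 implies (p3 or not p2))): β-rule — branch into (p2 or p1)  //  not (p1 implies (p3 or not p2)).
      branch 2.1 (add (p2 or p1)):
        (p2 or p1): β-rule — branch into p2  //  p1.
          branch 2.1.1 (add p2):
            ○ open, literals {p2=T}.
          branch 2.1.2 (add p1):
            ○ open, literals {p1=T}.
      branch 2.2 (add not (p1 implies (p3 or not p2))):
        not (p1 implies (p3 or not p2)): α-rule — add p1, not (p3 or not p2).
        not (p3 or not p2): α-rule — add not p3, not not p2.
        ○ open, literals {p1=T, p2=T, p3=F}.
0 branches closed, 4 open.
Each open branch fixes some atoms; the unmentioned ones are free. Counting distinct full assignments: branch {p3=T} (p2, p1) contributes 4 new; branch {p2=T} (p3, p1) contributes 2 new; branch {p1=T} (p3, p2) contributes 1 new; branch {p1=T, p2=T, p3=F} (none free) contributes 0 new. Total: 7.

7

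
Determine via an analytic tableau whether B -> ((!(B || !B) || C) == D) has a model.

Initial set: {(B -> ((!(B || !B) || C) == D))}.
(B -> ((!(B || !B) || C) == D)): β-rule — branch into !B  //  ((!(B || !B) || C) == D).
  branch 1 (add !B):
    ○ open, literals {B=F}.
  branch 2 (add ((!(B || !B) || C) == D)):
    ((!(B || !B) || C) == D): β-rule — branch into (!(B || !B) || C), D  //  !(!(B || !B) || C), !D.
      branch 2.1 (add (!(B || !B) || C), D):
        (!(B || !B) || C): β-rule — branch into !(B || !B)  //  C.
          branch 2.1.1 (add !(B || !B)):
            !(B || !B): α-rule — add !B, !!B.
            × closes — contains both B and !B.
          branch 2.1.2 (add C):
            ○ open, literals {C=T, D=T}.
      branch 2.2 (add !(!(B || !B) || C), !D):
        !(!(B || !B) || C): α-rule — add !!(B || !B), !C.
        !!(B || !B): β-rule — branch into B  //  !B.
          branch 2.2.1 (add B):
            ○ open, literals {B=T, C=F, D=F}.
          branch 2.2.2 (add !B):
            ○ open, literals {B=F, C=F, D=F}.
1 branch closed, 4 open.
An open branch gives a satisfying assignment: B=F.

Satisfiable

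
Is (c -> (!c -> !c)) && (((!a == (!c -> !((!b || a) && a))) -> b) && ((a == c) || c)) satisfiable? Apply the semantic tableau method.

Initial set: {((c -> (!c -> !c)) && (((!a == (!c -> !((!b || a) && a))) -> b) && ((a == c) || c)))}.
((c -> (!c -> !c)) && (((!a == (!c -> !((!b || a) && a))) -> b) && ((a == c) || c))): α-rule — add (c -> (!c -> !c)), (((!a == (!c -> !((!b || a) && a))) -> b) && ((a == c) || c)).
(((!a == (!c -> !((!b || a) && a))) -> b) && ((a == c) || c)): α-rule — add ((!a == (!c -> !((!b || a) && a))) -> b), ((a == c) || c).
(c -> (!c -> !c)): β-rule — branch into !c  //  (!c -> !c).
  branch 1 (add !c):
    ((!a == (!c -> !((!b || a) && a))) -> b): β-rule — branch into !(!a == (!c -> !((!b || a) && a)))  //  b.
      branch 1.1 (add !(!a == (!c -> !((!b || a) && a)))):
        ((a == c) || c): β-rule — branch into (a == c)  //  c.
          branch 1.1.1 (add (a == c)):
            !(!a == (!c -> !((!b || a) && a))): β-rule — branch into !a, !(!c -> !((!b || a) && a))  //  !!a, (!c -> !((!b || a) && a)).
              branch 1.1.1.1 (add !a, !(!c -> !((!b || a) && a))):
                !(!c -> !((!b || a) && a)): α-rule — add !c, !!((!b || a) && a).
                !!((!b || a) && a): α-rule — add (!b || a), a.
                × closes — contains both a and !a.
              branch 1.1.1.2 (add !!a, (!c -> !((!b || a) && a))):
                (a == c): β-rule — branch into a, c  //  !a, !c.
                  branch 1.1.1.2.1 (add a, c):
                    × closes — contains both c and !c.
                  branch 1.1.1.2.2 (add !a, !c):
                    × closes — contains both a and !a.
          branch 1.1.2 (add c):
            × closes — contains both c and !c.
      branch 1.2 (add b):
        ((a == c) || c): β-rule — branch into (a == c)  //  c.
          branch 1.2.1 (add (a == c)):
            (a == c): β-rule — branch into a, c  //  !a, !c.
              branch 1.2.1.1 (add a, c):
                × closes — contains both c and !c.
              branch 1.2.1.2 (add !a, !c):
                ○ open, literals {a=false, b=true, c=false}.
          branch 1.2.2 (add c):
            × closes — contains both c and !c.
  branch 2 (add (!c -> !c)):
    ((!a == (!c -> !((!b || a) && a))) -> b): β-rule — branch into !(!a == (!c -> !((!b || a) && a)))  //  b.
      branch 2.1 (add !(!a == (!c -> !((!b || a) && a)))):
        ((a == c) || c): β-rule — branch into (a == c)  //  c.
          branch 2.1.1 (add (a == c)):
            (!c -> !c): β-rule — branch into !!c  //  !c.
              branch 2.1.1.1 (add !!c):
                !(!a == (!c -> !((!b || a) && a))): β-rule — branch into !a, !(!c -> !((!b || a) && a))  //  !!a, (!c -> !((!b || a) && a)).
                  branch 2.1.1.1.1 (add !a, !(!c -> !((!b || a) && a))):
                    !(!c -> !((!b || a) && a)): α-rule — add !c, !!((!b || a) && a).
                    × closes — contains both c and !c.
                  branch 2.1.1.1.2 (add !!a, (!c -> !((!b || a) && a))):
                    (a == c): β-rule — branch into a, c  //  !a, !c.
                      branch 2.1.1.1.2.1 (add a, c):
                        (!c -> !((!b || a) && a)): β-rule — branch into !!c  //  !((!b || a) && a).
                          branch 2.1.1.1.2.1.1 (add !!c):
                            ○ open, literals {a=true, c=true}.
                          branch 2.1.1.1.2.1.2 (add !((!b || a) && a)):
                            !((!b || a) && a): β-rule — branch into !(!b || a)  //  !a.
                              branch 2.1.1.1.2.1.2.1 (add !(!b || a)):
                                !(!b || a): α-rule — add !!b, !a.
                                × closes — contains both a and !a.
                              branch 2.1.1.1.2.1.2.2 (add !a):
                                × closes — contains both a and !a.
                      branch 2.1.1.1.2.2 (add !a, !c):
                        × closes — contains both a and !a.
              branch 2.1.1.2 (add !c):
                !(!a == (!c -> !((!b || a) && a))): β-rule — branch into !a, !(!c -> !((!b || a) && a))  //  !!a, (!c -> !((!b || a) && a)).
                  branch 2.1.1.2.1 (add !a, !(!c -> !((!b || a) && a))):
                    !(!c -> !((!b || a) && a)): α-rule — add !c, !!((!b || a) && a).
                    !!((!b || a) && a): α-rule — add (!b || a), a.
                    × closes — contains both a and !a.
                  branch 2.1.1.2.2 (add !!a, (!c -> !((!b || a) && a))):
                    (a == c): β-rule — branch into a, c  //  !a, !c.
                      branch 2.1.1.2.2.1 (add a, c):
                        × closes — contains both c and !c.
                      branch 2.1.1.2.2.2 (add !a, !c):
                        × closes — contains both a and !a.
          branch 2.1.2 (add c):
            (!c -> !c): β-rule — branch into !!c  //  !c.
              branch 2.1.2.1 (add !!c):
                !(!a == (!c -> !((!b || a) && a))): β-rule — branch into !a, !(!c -> !((!b || a) && a))  //  !!a, (!c -> !((!b || a) && a)).
                  branch 2.1.2.1.1 (add !a, !(!c -> !((!b || a) && a))):
                    !(!c -> !((!b || a) && a)): α-rule — add !c, !!((!b || a) && a).
                    × closes — contains both c and !c.
                  branch 2.1.2.1.2 (add !!a, (!c -> !((!b || a) && a))):
                    (!c -> !((!b || a) && a)): β-rule — branch into !!c  //  !((!b || a) && a).
                      branch 2.1.2.1.2.1 (add !!c):
                        ○ open, literals {a=true, c=true}.
                      branch 2.1.2.1.2.2 (add !((!b || a) && a)):
                        !((!b || a) && a): β-rule — branch into !(!b || a)  //  !a.
                          branch 2.1.2.1.2.2.1 (add !(!b || a)):
                            !(!b || a): α-rule — add !!b, !a.
                            × closes — contains both a and !a.
                          branch 2.1.2.1.2.2.2 (add !a):
                            × closes — contains both a and !a.
              branch 2.1.2.2 (add !c):
                × closes — contains both c and !c.
      branch 2.2 (add b):
        ((a == c) || c): β-rule — branch into (a == c)  //  c.
          branch 2.2.1 (add (a == c)):
            (!c -> !c): β-rule — branch into !!c  //  !c.
              branch 2.2.1.1 (add !!c):
                (a == c): β-rule — branch into a, c  //  !a, !c.
                  branch 2.2.1.1.1 (add a, c):
                    ○ open, literals {a=true, b=true, c=true}.
                  branch 2.2.1.1.2 (add !a, !c):
                    × closes — contains both c and !c.
              branch 2.2.1.2 (add !c):
                (a == c): β-rule — branch into a, c  //  !a, !c.
                  branch 2.2.1.2.1 (add a, c):
                    × closes — contains both c and !c.
                  branch 2.2.1.2.2 (add !a, !c):
                    ○ open, literals {a=false, b=true, c=false}.
          branch 2.2.2 (add c):
            (!c -> !c): β-rule — branch into !!c  //  !c.
              branch 2.2.2.1 (add !!c):
                ○ open, literals {b=true, c=true}.
              branch 2.2.2.2 (add !c):
                × closes — contains both c and !c.
20 branches closed, 6 open.
An open branch gives a satisfying assignment: a=false, b=true, c=false.

Satisfiable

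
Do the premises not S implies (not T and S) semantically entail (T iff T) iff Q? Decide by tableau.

No

Initial set: {(not S implies (not T and S)); not ((T iff T) iff Q)}.
(not S implies (not T and S)): β-rule — branch into not not S  //  (not T and S).
  branch 1 (add not not S):
    not ((T iff T) iff Q): β-rule — branch into (T iff T), not Q  //  not (T iff T), Q.
      branch 1.1 (add (T iff T), not Q):
        (T iff T): β-rule — branch into T, T  //  not T, not T.
          branch 1.1.1 (add T, T):
            ○ open, literals {Q=F, S=T, T=T}.
          branch 1.1.2 (add not T, not T):
            ○ open, literals {Q=F, S=T, T=F}.
      branch 1.2 (add not (T iff T), Q):
        not (T iff T): β-rule — branch into T, not T  //  not T, T.
          branch 1.2.1 (add T, not T):
            × closes — contains both T and not T.
          branch 1.2.2 (add not T, T):
            × closes — contains both T and not T.
  branch 2 (add (not T and S)):
    (not T and S): α-rule — add not T, S.
    not ((T iff T) iff Q): β-rule — branch into (T iff T), not Q  //  not (T iff T), Q.
      branch 2.1 (add (T iff T), not Q):
        (T iff T): β-rule — branch into T, T  //  not T, not T.
          branch 2.1.1 (add T, T):
            × closes — contains both T and not T.
          branch 2.1.2 (add not T, not T):
            ○ open, literals {Q=F, S=T, T=F}.
      branch 2.2 (add not (T iff T), Q):
        not (T iff T): β-rule — branch into T, not T  //  not T, T.
          branch 2.2.1 (add T, not T):
            × closes — contains both T and not T.
          branch 2.2.2 (add not T, T):
            × closes — contains both T and not T.
5 branches closed, 3 open.
An open branch gives a countermodel: Q=F, S=T, T=T (unmentioned atoms arbitrary); the premises hold there but the conclusion fails.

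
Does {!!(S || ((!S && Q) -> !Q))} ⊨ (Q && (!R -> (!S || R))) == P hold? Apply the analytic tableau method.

No

Initial set: {!!(S || ((!S && Q) -> !Q)); !((Q && (!R -> (!S || R))) == P)}.
!!(S || ((!S && Q) -> !Q)): drop double negation, giving (S || ((!S && Q) -> !Q)).
!((Q && (!R -> (!S || R))) == P): β-rule — branch into (Q && (!R -> (!S || R))), !P  //  !(Q && (!R -> (!S || R))), P.
  branch 1 (add (Q && (!R -> (!S || R))), !P):
    (Q && (!R -> (!S || R))): α-rule — add Q, (!R -> (!S || R)).
    (S || ((!S && Q) -> !Q)): β-rule — branch into S  //  ((!S && Q) -> !Q).
      branch 1.1 (add S):
        (!R -> (!S || R)): β-rule — branch into !!R  //  (!S || R).
          branch 1.1.1 (add !!R):
            ○ open, literals {P=0, Q=1, R=1, S=1}.
          branch 1.1.2 (add (!S || R)):
            (!S || R): β-rule — branch into !S  //  R.
              branch 1.1.2.1 (add !S):
                × closes — contains both S and !S.
              branch 1.1.2.2 (add R):
                ○ open, literals {P=0, Q=1, R=1, S=1}.
      branch 1.2 (add ((!S && Q) -> !Q)):
        (!R -> (!S || R)): β-rule — branch into !!R  //  (!S || R).
          branch 1.2.1 (add !!R):
            ((!S && Q) -> !Q): β-rule — branch into !(!S && Q)  //  !Q.
              branch 1.2.1.1 (add !(!S && Q)):
                !(!S && Q): β-rule — branch into !!S  //  !Q.
                  branch 1.2.1.1.1 (add !!S):
                    ○ open, literals {P=0, Q=1, R=1, S=1}.
                  branch 1.2.1.1.2 (add !Q):
                    × closes — contains both Q and !Q.
              branch 1.2.1.2 (add !Q):
                × closes — contains both Q and !Q.
          branch 1.2.2 (add (!S || R)):
            ((!S && Q) -> !Q): β-rule — branch into !(!S && Q)  //  !Q.
              branch 1.2.2.1 (add !(!S && Q)):
                (!S || R): β-rule — branch into !S  //  R.
                  branch 1.2.2.1.1 (add !S):
                    !(!S && Q): β-rule — branch into !!S  //  !Q.
                      branch 1.2.2.1.1.1 (add !!S):
                        × closes — contains both S and !S.
                      branch 1.2.2.1.1.2 (add !Q):
                        × closes — contains both Q and !Q.
                  branch 1.2.2.1.2 (add R):
                    !(!S && Q): β-rule — branch into !!S  //  !Q.
                      branch 1.2.2.1.2.1 (add !!S):
                        ○ open, literals {P=0, Q=1, R=1, S=1}.
                      branch 1.2.2.1.2.2 (add !Q):
                        × closes — contains both Q and !Q.
              branch 1.2.2.2 (add !Q):
                × closes — contains both Q and !Q.
  branch 2 (add !(Q && (!R -> (!S || R))), P):
    (S || ((!S && Q) -> !Q)): β-rule — branch into S  //  ((!S && Q) -> !Q).
      branch 2.1 (add S):
        !(Q && (!R -> (!S || R))): β-rule — branch into !Q  //  !(!R -> (!S || R)).
          branch 2.1.1 (add !Q):
            ○ open, literals {P=1, Q=0, S=1}.
          branch 2.1.2 (add !(!R -> (!S || R))):
            !(!R -> (!S || R)): α-rule — add !R, !(!S || R).
            !(!S || R): α-rule — add !!S, !R.
            ○ open, literals {P=1, R=0, S=1}.
      branch 2.2 (add ((!S && Q) -> !Q)):
        !(Q && (!R -> (!S || R))): β-rule — branch into !Q  //  !(!R -> (!S || R)).
          branch 2.2.1 (add !Q):
            ((!S && Q) -> !Q): β-rule — branch into !(!S && Q)  //  !Q.
              branch 2.2.1.1 (add !(!S && Q)):
                !(!S && Q): β-rule — branch into !!S  //  !Q.
                  branch 2.2.1.1.1 (add !!S):
                    ○ open, literals {P=1, Q=0, S=1}.
                  branch 2.2.1.1.2 (add !Q):
                    ○ open, literals {P=1, Q=0}.
              branch 2.2.1.2 (add !Q):
                ○ open, literals {P=1, Q=0}.
          branch 2.2.2 (add !(!R -> (!S || R))):
            !(!R -> (!S || R)): α-rule — add !R, !(!S || R).
            !(!S || R): α-rule — add !!S, !R.
            ((!S && Q) -> !Q): β-rule — branch into !(!S && Q)  //  !Q.
              branch 2.2.2.1 (add !(!S && Q)):
                !(!S && Q): β-rule — branch into !!S  //  !Q.
                  branch 2.2.2.1.1 (add !!S):
                    ○ open, literals {P=1, R=0, S=1}.
                  branch 2.2.2.1.2 (add !Q):
                    ○ open, literals {P=1, Q=0, R=0, S=1}.
              branch 2.2.2.2 (add !Q):
                ○ open, literals {P=1, Q=0, R=0, S=1}.
7 branches closed, 12 open.
An open branch gives a countermodel: P=0, Q=1, R=1, S=1 (unmentioned atoms arbitrary); the premises hold there but the conclusion fails.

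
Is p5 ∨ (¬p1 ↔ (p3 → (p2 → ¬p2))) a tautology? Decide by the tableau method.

Assume the negation and expand:
Initial set: {¬(p5 ∨ (¬p1 ↔ (p3 → (p2 → ¬p2))))}.
¬(p5 ∨ (¬p1 ↔ (p3 → (p2 → ¬p2)))): α-rule — add ¬p5, ¬(¬p1 ↔ (p3 → (p2 → ¬p2))).
¬(¬p1 ↔ (p3 → (p2 → ¬p2))): β-rule — branch into ¬p1, ¬(p3 → (p2 → ¬p2))  //  ¬¬p1, (p3 → (p2 → ¬p2)).
  branch 1 (add ¬p1, ¬(p3 → (p2 → ¬p2))):
    ¬(p3 → (p2 → ¬p2)): α-rule — add p3, ¬(p2 → ¬p2).
    ¬(p2 → ¬p2): α-rule — add p2, ¬¬p2.
    ○ open, literals {p1=false, p2=true, p3=true, p5=false}.
  branch 2 (add ¬¬p1, (p3 → (p2 → ¬p2))):
    (p3 → (p2 → ¬p2)): β-rule — branch into ¬p3  //  (p2 → ¬p2).
      branch 2.1 (add ¬p3):
        ○ open, literals {p1=true, p3=false, p5=false}.
      branch 2.2 (add (p2 → ¬p2)):
        (p2 → ¬p2): β-rule — branch into ¬p2  //  ¬p2.
          branch 2.2.1 (add ¬p2):
            ○ open, literals {p1=true, p2=false, p5=false}.
          branch 2.2.2 (add ¬p2):
            ○ open, literals {p1=true, p2=false, p5=false}.
0 branches closed, 4 open.
An open branch gives a countermodel: p1=false, p2=true, p3=true, p5=false (unmentioned atoms arbitrary); under it the original formula is false.

Not valid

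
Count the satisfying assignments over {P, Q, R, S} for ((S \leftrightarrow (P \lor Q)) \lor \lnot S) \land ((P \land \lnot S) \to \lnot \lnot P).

14

Initial set: {T (((S \leftrightarrow (P \lor Q)) \lor \lnot S) \land ((P \land \lnot S) \to \lnot \lnot P))}.
T (((S \leftrightarrow (P \lor Q)) \lor \lnot S) \land ((P \land \lnot S) \to \lnot \lnot P)): α-rule — add T ((S \leftrightarrow (P \lor Q)) \lor \lnot S), T ((P \land \lnot S) \to \lnot \lnot P).
T ((S \leftrightarrow (P \lor Q)) \lor \lnot S): β-rule — branch into T (S \leftrightarrow (P \lor Q))  //  T \lnot S.
  branch 1 (add T (S \leftrightarrow (P \lor Q))):
    T ((P \land \lnot S) \to \lnot \lnot P): β-rule — branch into F (P \land \lnot S)  //  T \lnot \lnot P.
      branch 1.1 (add F (P \land \lnot S)):
        T (S \leftrightarrow (P \lor Q)): β-rule — branch into T S, T (P \lor Q)  //  F S, F (P \lor Q).
          branch 1.1.1 (add T S, T (P \lor Q)):
            F (P \land \lnot S): β-rule — branch into F P  //  F \lnot S.
              branch 1.1.1.1 (add F P):
                T (P \lor Q): β-rule — branch into T P  //  T Q.
                  branch 1.1.1.1.1 (add T P):
                    × closes — contains both P and \lnot P.
                  branch 1.1.1.1.2 (add T Q):
                    ○ open, literals {P=false, Q=true, S=true}.
              branch 1.1.1.2 (add F \lnot S):
                T (P \lor Q): β-rule — branch into T P  //  T Q.
                  branch 1.1.1.2.1 (add T P):
                    ○ open, literals {P=true, S=true}.
                  branch 1.1.1.2.2 (add T Q):
                    ○ open, literals {Q=true, S=true}.
          branch 1.1.2 (add F S, F (P \lor Q)):
            F (P \lor Q): α-rule — add F P, F Q.
            F (P \land \lnot S): β-rule — branch into F P  //  F \lnot S.
              branch 1.1.2.1 (add F P):
                ○ open, literals {P=false, Q=false, S=false}.
              branch 1.1.2.2 (add F \lnot S):
                × closes — contains both S and \lnot S.
      branch 1.2 (add T \lnot \lnot P):
        T \lnot \lnot P: drop double negation, giving T P.
        T (S \leftrightarrow (P \lor Q)): β-rule — branch into T S, T (P \lor Q)  //  F S, F (P \lor Q).
          branch 1.2.1 (add T S, T (P \lor Q)):
            T (P \lor Q): β-rule — branch into T P  //  T Q.
              branch 1.2.1.1 (add T P):
                ○ open, literals {P=true, S=true}.
              branch 1.2.1.2 (add T Q):
                ○ open, literals {P=true, Q=true, S=true}.
          branch 1.2.2 (add F S, F (P \lor Q)):
            F (P \lor Q): α-rule — add F P, F Q.
            × closes — contains both P and \lnot P.
  branch 2 (add T \lnot S):
    T ((P \land \lnot S) \to \lnot \lnot P): β-rule — branch into F (P \land \lnot S)  //  T \lnot \lnot P.
      branch 2.1 (add F (P \land \lnot S)):
        F (P \land \lnot S): β-rule — branch into F P  //  F \lnot S.
          branch 2.1.1 (add F P):
            ○ open, literals {P=false, S=false}.
          branch 2.1.2 (add F \lnot S):
            × closes — contains both S and \lnot S.
      branch 2.2 (add T \lnot \lnot P):
        T \lnot \lnot P: drop double negation, giving T P.
        ○ open, literals {P=true, S=false}.
4 branches closed, 8 open.
Each open branch fixes some atoms; the unmentioned ones are free. Counting distinct full assignments: branch {P=false, Q=true, S=true} (R) contributes 2 new; branch {P=true, S=true} (Q, R) contributes 4 new; branch {Q=true, S=true} (P, R) contributes 0 new; branch {P=false, Q=false, S=false} (R) contributes 2 new; branch {P=true, S=true} (Q, R) contributes 0 new; branch {P=true, Q=true, S=true} (R) contributes 0 new; branch {P=false, S=false} (Q, R) contributes 2 new; branch {P=true, S=false} (Q, R) contributes 4 new. Total: 14.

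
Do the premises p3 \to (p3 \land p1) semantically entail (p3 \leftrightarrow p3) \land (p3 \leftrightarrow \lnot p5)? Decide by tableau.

No

Initial set: {T (p3 \to (p3 \land p1)); F ((p3 \leftrightarrow p3) \land (p3 \leftrightarrow \lnot p5))}.
T (p3 \to (p3 \land p1)): β-rule — branch into F p3  //  T (p3 \land p1).
  branch 1 (add F p3):
    F ((p3 \leftrightarrow p3) \land (p3 \leftrightarrow \lnot p5)): β-rule — branch into F (p3 \leftrightarrow p3)  //  F (p3 \leftrightarrow \lnot p5).
      branch 1.1 (add F (p3 \leftrightarrow p3)):
        F (p3 \leftrightarrow p3): β-rule — branch into T p3, F p3  //  F p3, T p3.
          branch 1.1.1 (add T p3, F p3):
            × closes — contains both p3 and \lnot p3.
          branch 1.1.2 (add F p3, T p3):
            × closes — contains both p3 and \lnot p3.
      branch 1.2 (add F (p3 \leftrightarrow \lnot p5)):
        F (p3 \leftrightarrow \lnot p5): β-rule — branch into T p3, F \lnot p5  //  F p3, T \lnot p5.
          branch 1.2.1 (add T p3, F \lnot p5):
            × closes — contains both p3 and \lnot p3.
          branch 1.2.2 (add F p3, T \lnot p5):
            ○ open, literals {p3=0, p5=0}.
  branch 2 (add T (p3 \land p1)):
    T (p3 \land p1): α-rule — add T p3, T p1.
    F ((p3 \leftrightarrow p3) \land (p3 \leftrightarrow \lnot p5)): β-rule — branch into F (p3 \leftrightarrow p3)  //  F (p3 \leftrightarrow \lnot p5).
      branch 2.1 (add F (p3 \leftrightarrow p3)):
        F (p3 \leftrightarrow p3): β-rule — branch into T p3, F p3  //  F p3, T p3.
          branch 2.1.1 (add T p3, F p3):
            × closes — contains both p3 and \lnot p3.
          branch 2.1.2 (add F p3, T p3):
            × closes — contains both p3 and \lnot p3.
      branch 2.2 (add F (p3 \leftrightarrow \lnot p5)):
        F (p3 \leftrightarrow \lnot p5): β-rule — branch into T p3, F \lnot p5  //  F p3, T \lnot p5.
          branch 2.2.1 (add T p3, F \lnot p5):
            ○ open, literals {p1=1, p3=1, p5=1}.
          branch 2.2.2 (add F p3, T \lnot p5):
            × closes — contains both p3 and \lnot p3.
6 branches closed, 2 open.
An open branch gives a countermodel: p3=0, p5=0 (unmentioned atoms arbitrary); the premises hold there but the conclusion fails.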